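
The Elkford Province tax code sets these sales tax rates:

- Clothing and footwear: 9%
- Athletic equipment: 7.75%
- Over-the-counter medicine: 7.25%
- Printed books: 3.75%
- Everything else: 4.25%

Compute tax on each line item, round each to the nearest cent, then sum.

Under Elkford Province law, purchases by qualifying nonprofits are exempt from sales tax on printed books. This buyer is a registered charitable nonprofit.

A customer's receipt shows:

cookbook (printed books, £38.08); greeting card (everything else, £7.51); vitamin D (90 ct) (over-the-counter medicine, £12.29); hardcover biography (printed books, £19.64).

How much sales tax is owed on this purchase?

£1.21

Cookbook £38.08: printed books, buyer-exempt → 0% → £0.00
Greeting card £7.51: everything else → 4.25% → £0.32
Vitamin D (90 ct) £12.29: over-the-counter medicine → 7.25% → £0.89
Hardcover biography £19.64: printed books, buyer-exempt → 0% → £0.00
Total tax = £0.32 + £0.89 = £1.21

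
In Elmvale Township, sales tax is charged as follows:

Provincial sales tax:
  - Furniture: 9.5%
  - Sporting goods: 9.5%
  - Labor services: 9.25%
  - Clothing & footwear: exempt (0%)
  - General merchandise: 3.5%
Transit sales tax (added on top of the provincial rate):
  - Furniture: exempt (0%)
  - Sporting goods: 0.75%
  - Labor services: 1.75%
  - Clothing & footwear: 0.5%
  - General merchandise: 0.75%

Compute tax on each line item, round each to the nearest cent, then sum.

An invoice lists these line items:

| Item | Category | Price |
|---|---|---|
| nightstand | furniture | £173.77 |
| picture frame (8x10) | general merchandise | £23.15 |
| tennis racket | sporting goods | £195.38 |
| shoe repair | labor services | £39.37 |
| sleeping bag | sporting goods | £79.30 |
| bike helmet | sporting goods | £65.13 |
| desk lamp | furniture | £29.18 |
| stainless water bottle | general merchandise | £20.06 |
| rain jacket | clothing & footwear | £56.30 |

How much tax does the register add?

£60.56

Nightstand £173.77: furniture → 9.5% + 0% transit = 9.5% → £16.51
Picture frame (8x10) £23.15: general merchandise → 3.5% + 0.75% transit = 4.25% → £0.98
Tennis racket £195.38: sporting goods → 9.5% + 0.75% transit = 10.25% → £20.03
Shoe repair £39.37: labor services → 9.25% + 1.75% transit = 11% → £4.33
Sleeping bag £79.30: sporting goods → 9.5% + 0.75% transit = 10.25% → £8.13
Bike helmet £65.13: sporting goods → 9.5% + 0.75% transit = 10.25% → £6.68
Desk lamp £29.18: furniture → 9.5% + 0% transit = 9.5% → £2.77
Stainless water bottle £20.06: general merchandise → 3.5% + 0.75% transit = 4.25% → £0.85
Rain jacket £56.30: clothing & footwear → 0% + 0.5% transit = 0.5% → £0.28
Total tax = £16.51 + £0.98 + £20.03 + £4.33 + £8.13 + £6.68 + £2.77 + £0.85 + £0.28 = £60.56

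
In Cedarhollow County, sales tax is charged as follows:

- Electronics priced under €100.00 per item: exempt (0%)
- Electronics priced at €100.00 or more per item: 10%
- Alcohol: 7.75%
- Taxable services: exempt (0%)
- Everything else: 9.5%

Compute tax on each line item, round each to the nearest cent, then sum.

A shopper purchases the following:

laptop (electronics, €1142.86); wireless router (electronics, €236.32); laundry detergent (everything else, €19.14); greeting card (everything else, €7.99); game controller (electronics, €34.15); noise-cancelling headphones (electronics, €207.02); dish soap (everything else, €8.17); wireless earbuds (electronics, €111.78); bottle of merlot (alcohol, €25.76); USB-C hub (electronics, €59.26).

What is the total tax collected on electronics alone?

€169.80

Laptop €1142.86: electronics, €100.00 or more → 10% → €114.29
Wireless router €236.32: electronics, €100.00 or more → 10% → €23.63
Game controller €34.15: electronics, under €100.00 → 0% → €0.00
Noise-cancelling headphones €207.02: electronics, €100.00 or more → 10% → €20.70
Wireless earbuds €111.78: electronics, €100.00 or more → 10% → €11.18
USB-C hub €59.26: electronics, under €100.00 → 0% → €0.00
Tax on electronics = €114.29 + €23.63 + €0.00 + €20.70 + €11.18 + €0.00 = €169.80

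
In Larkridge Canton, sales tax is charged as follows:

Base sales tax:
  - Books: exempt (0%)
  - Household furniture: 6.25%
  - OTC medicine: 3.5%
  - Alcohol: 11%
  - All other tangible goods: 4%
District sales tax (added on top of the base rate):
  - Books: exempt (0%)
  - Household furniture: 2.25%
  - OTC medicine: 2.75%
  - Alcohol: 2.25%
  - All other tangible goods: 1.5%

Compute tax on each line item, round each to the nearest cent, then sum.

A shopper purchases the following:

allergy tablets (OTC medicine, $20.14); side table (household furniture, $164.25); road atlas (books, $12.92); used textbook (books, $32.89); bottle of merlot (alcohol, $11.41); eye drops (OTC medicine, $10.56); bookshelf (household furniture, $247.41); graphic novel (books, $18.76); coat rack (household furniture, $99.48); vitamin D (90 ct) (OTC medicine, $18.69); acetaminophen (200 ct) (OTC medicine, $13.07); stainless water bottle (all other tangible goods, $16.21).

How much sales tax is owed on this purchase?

$49.76

Allergy tablets $20.14: OTC medicine → 3.5% + 2.75% district = 6.25% → $1.26
Side table $164.25: household furniture → 6.25% + 2.25% district = 8.5% → $13.96
Road atlas $12.92: books → 0% + 0% district = 0% → $0.00
Used textbook $32.89: books → 0% + 0% district = 0% → $0.00
Bottle of merlot $11.41: alcohol → 11% + 2.25% district = 13.25% → $1.51
Eye drops $10.56: OTC medicine → 3.5% + 2.75% district = 6.25% → $0.66
Bookshelf $247.41: household furniture → 6.25% + 2.25% district = 8.5% → $21.03
Graphic novel $18.76: books → 0% + 0% district = 0% → $0.00
Coat rack $99.48: household furniture → 6.25% + 2.25% district = 8.5% → $8.46
Vitamin D (90 ct) $18.69: OTC medicine → 3.5% + 2.75% district = 6.25% → $1.17
Acetaminophen (200 ct) $13.07: OTC medicine → 3.5% + 2.75% district = 6.25% → $0.82
Stainless water bottle $16.21: all other tangible goods → 4% + 1.5% district = 5.5% → $0.89
Total tax = $1.26 + $13.96 + $1.51 + $0.66 + $21.03 + $8.46 + $1.17 + $0.82 + $0.89 = $49.76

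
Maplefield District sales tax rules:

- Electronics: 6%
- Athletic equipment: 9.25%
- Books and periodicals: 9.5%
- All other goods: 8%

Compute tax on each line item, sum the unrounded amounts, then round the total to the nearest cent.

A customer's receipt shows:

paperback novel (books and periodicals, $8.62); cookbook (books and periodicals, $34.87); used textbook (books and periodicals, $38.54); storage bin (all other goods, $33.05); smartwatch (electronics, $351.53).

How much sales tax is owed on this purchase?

Paperback novel $8.62: books and periodicals → 9.5% → $0.8189
Cookbook $34.87: books and periodicals → 9.5% → $3.31265
Used textbook $38.54: books and periodicals → 9.5% → $3.6613
Storage bin $33.05: all other goods → 8% → $2.644
Smartwatch $351.53: electronics → 6% → $21.0918
Unrounded tax sum = $31.52865 → $31.53

$31.53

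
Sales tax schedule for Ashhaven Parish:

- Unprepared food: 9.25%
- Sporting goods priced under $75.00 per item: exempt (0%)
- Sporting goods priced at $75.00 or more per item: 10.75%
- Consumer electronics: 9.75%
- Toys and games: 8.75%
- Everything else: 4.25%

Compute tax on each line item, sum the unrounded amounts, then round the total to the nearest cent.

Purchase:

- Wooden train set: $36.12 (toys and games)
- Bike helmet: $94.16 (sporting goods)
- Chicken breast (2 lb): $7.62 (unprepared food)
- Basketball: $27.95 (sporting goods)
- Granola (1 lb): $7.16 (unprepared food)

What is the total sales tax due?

$14.65

Wooden train set $36.12: toys and games → 8.75% → $3.1605
Bike helmet $94.16: sporting goods, $75.00 or more → 10.75% → $10.1222
Chicken breast (2 lb) $7.62: unprepared food → 9.25% → $0.70485
Basketball $27.95: sporting goods, under $75.00 → 0% → $0.00
Granola (1 lb) $7.16: unprepared food → 9.25% → $0.6623
Unrounded tax sum = $14.64985 → $14.65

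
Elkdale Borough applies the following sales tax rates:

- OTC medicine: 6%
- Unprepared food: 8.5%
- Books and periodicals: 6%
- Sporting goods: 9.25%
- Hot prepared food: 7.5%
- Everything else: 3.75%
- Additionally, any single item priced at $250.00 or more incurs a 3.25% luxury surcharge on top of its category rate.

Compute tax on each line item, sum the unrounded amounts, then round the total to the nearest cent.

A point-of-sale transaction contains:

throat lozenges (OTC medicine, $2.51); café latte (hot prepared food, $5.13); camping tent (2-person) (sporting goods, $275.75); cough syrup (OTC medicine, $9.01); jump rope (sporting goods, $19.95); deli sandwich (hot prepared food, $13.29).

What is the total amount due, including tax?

$364.03

Throat lozenges $2.51: OTC medicine → 6% → $0.1506
Café latte $5.13: hot prepared food → 7.5% → $0.38475
Camping tent (2-person) $275.75: sporting goods → 9.25% + 3.25% surcharge = 12.5% → $34.46875
Cough syrup $9.01: OTC medicine → 6% → $0.5406
Jump rope $19.95: sporting goods → 9.25% → $1.845375
Deli sandwich $13.29: hot prepared food → 7.5% → $0.99675
Subtotal = $325.64; unrounded tax = $38.386825 → $38.39; total due = $364.03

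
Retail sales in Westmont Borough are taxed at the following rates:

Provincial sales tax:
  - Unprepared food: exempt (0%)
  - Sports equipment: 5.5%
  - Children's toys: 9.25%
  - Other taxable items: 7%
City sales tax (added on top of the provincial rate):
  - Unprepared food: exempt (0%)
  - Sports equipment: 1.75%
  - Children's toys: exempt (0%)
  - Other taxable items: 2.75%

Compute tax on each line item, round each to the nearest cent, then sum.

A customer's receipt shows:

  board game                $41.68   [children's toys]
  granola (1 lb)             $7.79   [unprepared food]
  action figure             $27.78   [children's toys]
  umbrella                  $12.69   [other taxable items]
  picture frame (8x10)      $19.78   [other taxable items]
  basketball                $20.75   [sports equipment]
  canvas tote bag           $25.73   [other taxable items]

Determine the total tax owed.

Board game $41.68: children's toys → 9.25% + 0% city = 9.25% → $3.86
Granola (1 lb) $7.79: unprepared food → 0% + 0% city = 0% → $0.00
Action figure $27.78: children's toys → 9.25% + 0% city = 9.25% → $2.57
Umbrella $12.69: other taxable items → 7% + 2.75% city = 9.75% → $1.24
Picture frame (8x10) $19.78: other taxable items → 7% + 2.75% city = 9.75% → $1.93
Basketball $20.75: sports equipment → 5.5% + 1.75% city = 7.25% → $1.50
Canvas tote bag $25.73: other taxable items → 7% + 2.75% city = 9.75% → $2.51
Total tax = $3.86 + $2.57 + $1.24 + $1.93 + $1.50 + $2.51 = $13.61

$13.61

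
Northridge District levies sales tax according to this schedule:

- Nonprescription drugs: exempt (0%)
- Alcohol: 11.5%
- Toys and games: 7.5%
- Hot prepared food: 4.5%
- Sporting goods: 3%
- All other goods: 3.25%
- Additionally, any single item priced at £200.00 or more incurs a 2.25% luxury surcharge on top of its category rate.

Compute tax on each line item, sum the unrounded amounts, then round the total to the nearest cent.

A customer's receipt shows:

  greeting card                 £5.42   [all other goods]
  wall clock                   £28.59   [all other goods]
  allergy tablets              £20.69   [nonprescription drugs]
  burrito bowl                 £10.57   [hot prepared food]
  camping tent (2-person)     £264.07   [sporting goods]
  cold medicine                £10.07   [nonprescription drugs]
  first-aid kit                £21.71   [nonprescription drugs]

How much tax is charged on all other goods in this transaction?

Greeting card £5.42: all other goods → 3.25% → £0.17615
Wall clock £28.59: all other goods → 3.25% → £0.929175
Tax on all other goods: unrounded sum = £1.105325 → £1.11

£1.11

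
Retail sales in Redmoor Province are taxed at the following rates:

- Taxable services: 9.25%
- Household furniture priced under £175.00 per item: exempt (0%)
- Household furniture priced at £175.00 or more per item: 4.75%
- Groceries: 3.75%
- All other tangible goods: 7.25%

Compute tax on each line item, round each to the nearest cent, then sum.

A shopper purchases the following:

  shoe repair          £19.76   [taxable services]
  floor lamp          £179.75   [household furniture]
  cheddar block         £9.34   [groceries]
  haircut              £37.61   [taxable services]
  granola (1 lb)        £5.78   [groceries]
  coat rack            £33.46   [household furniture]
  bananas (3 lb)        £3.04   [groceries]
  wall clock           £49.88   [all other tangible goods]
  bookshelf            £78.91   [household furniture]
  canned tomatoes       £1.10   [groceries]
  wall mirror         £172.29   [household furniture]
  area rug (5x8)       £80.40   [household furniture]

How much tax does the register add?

Shoe repair £19.76: taxable services → 9.25% → £1.83
Floor lamp £179.75: household furniture, £175.00 or more → 4.75% → £8.54
Cheddar block £9.34: groceries → 3.75% → £0.35
Haircut £37.61: taxable services → 9.25% → £3.48
Granola (1 lb) £5.78: groceries → 3.75% → £0.22
Coat rack £33.46: household furniture, under £175.00 → 0% → £0.00
Bananas (3 lb) £3.04: groceries → 3.75% → £0.11
Wall clock £49.88: all other tangible goods → 7.25% → £3.62
Bookshelf £78.91: household furniture, under £175.00 → 0% → £0.00
Canned tomatoes £1.10: groceries → 3.75% → £0.04
Wall mirror £172.29: household furniture, under £175.00 → 0% → £0.00
Area rug (5x8) £80.40: household furniture, under £175.00 → 0% → £0.00
Total tax = £1.83 + £8.54 + £0.35 + £3.48 + £0.22 + £0.11 + £3.62 + £0.04 = £18.19

£18.19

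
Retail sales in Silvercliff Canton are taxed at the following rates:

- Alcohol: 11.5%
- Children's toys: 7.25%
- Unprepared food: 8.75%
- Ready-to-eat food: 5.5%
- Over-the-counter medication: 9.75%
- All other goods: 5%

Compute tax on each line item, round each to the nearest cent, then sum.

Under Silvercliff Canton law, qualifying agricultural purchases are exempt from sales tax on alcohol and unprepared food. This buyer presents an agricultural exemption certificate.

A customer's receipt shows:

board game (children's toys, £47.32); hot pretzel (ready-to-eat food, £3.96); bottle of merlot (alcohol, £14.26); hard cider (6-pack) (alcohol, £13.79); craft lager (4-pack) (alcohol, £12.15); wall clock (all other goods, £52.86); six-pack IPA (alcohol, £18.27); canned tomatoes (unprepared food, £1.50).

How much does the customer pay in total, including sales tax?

£170.40

Board game £47.32: children's toys → 7.25% → £3.43
Hot pretzel £3.96: ready-to-eat food → 5.5% → £0.22
Bottle of merlot £14.26: alcohol, buyer-exempt → 0% → £0.00
Hard cider (6-pack) £13.79: alcohol, buyer-exempt → 0% → £0.00
Craft lager (4-pack) £12.15: alcohol, buyer-exempt → 0% → £0.00
Wall clock £52.86: all other goods → 5% → £2.64
Six-pack IPA £18.27: alcohol, buyer-exempt → 0% → £0.00
Canned tomatoes £1.50: unprepared food, buyer-exempt → 0% → £0.00
Subtotal = £164.11; tax = £6.29; total due = £170.40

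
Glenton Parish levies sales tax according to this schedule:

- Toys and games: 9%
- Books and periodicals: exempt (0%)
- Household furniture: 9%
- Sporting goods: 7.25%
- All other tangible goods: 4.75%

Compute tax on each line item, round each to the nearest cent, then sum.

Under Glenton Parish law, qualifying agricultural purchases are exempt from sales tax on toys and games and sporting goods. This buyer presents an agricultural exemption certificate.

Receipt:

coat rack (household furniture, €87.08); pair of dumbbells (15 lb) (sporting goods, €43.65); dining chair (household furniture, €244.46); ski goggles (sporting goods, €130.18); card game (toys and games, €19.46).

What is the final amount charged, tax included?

Coat rack €87.08: household furniture → 9% → €7.84
Pair of dumbbells (15 lb) €43.65: sporting goods, buyer-exempt → 0% → €0.00
Dining chair €244.46: household furniture → 9% → €22.00
Ski goggles €130.18: sporting goods, buyer-exempt → 0% → €0.00
Card game €19.46: toys and games, buyer-exempt → 0% → €0.00
Subtotal = €524.83; tax = €29.84; total due = €554.67

€554.67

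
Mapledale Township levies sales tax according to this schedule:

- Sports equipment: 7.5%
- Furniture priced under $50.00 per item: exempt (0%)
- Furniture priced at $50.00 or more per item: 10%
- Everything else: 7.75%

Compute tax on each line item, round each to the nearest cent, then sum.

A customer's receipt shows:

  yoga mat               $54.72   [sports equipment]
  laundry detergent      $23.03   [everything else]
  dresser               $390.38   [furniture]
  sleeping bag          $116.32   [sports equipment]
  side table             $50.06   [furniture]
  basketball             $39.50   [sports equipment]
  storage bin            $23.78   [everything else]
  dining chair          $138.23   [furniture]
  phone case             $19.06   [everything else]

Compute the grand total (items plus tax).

$933.83

Yoga mat $54.72: sports equipment → 7.5% → $4.10
Laundry detergent $23.03: everything else → 7.75% → $1.78
Dresser $390.38: furniture, $50.00 or more → 10% → $39.04
Sleeping bag $116.32: sports equipment → 7.5% → $8.72
Side table $50.06: furniture, $50.00 or more → 10% → $5.01
Basketball $39.50: sports equipment → 7.5% → $2.96
Storage bin $23.78: everything else → 7.75% → $1.84
Dining chair $138.23: furniture, $50.00 or more → 10% → $13.82
Phone case $19.06: everything else → 7.75% → $1.48
Subtotal = $855.08; tax = $78.75; total due = $933.83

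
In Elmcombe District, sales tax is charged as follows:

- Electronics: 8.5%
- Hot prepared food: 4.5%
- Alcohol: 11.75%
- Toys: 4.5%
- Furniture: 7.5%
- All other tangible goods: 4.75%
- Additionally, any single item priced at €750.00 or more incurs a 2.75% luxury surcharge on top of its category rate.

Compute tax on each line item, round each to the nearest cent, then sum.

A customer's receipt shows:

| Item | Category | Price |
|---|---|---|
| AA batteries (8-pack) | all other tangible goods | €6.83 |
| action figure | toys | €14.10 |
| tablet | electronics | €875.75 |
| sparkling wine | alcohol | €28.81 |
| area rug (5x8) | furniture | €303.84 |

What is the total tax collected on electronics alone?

Tablet €875.75: electronics → 8.5% + 2.75% surcharge = 11.25% → €98.52
Tax on electronics = €98.52

€98.52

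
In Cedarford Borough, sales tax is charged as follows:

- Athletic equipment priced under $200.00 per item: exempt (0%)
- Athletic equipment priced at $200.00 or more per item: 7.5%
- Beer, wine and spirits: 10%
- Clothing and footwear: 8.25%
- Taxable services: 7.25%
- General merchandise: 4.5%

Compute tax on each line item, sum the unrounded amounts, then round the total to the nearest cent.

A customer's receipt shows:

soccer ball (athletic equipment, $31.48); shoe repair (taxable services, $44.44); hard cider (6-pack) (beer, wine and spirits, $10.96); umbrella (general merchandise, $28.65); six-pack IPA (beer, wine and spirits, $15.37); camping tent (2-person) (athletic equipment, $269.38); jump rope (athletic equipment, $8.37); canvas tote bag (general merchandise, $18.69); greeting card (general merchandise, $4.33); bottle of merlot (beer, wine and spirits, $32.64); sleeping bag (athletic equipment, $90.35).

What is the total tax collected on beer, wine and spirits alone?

Hard cider (6-pack) $10.96: beer, wine and spirits → 10% → $1.096
Six-pack IPA $15.37: beer, wine and spirits → 10% → $1.537
Bottle of merlot $32.64: beer, wine and spirits → 10% → $3.264
Tax on beer, wine and spirits: unrounded sum = $5.897 → $5.90

$5.90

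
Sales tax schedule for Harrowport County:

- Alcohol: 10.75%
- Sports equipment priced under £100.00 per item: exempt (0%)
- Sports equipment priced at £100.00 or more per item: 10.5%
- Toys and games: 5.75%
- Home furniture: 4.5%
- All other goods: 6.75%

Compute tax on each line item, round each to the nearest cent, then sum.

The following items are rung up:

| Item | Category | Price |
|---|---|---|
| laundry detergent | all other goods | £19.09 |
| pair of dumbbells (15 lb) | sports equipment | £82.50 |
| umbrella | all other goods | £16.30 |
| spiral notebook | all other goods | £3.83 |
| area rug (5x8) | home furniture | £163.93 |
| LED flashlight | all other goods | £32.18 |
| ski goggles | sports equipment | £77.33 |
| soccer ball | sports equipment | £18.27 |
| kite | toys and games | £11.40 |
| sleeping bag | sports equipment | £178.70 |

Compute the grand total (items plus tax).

Laundry detergent £19.09: all other goods → 6.75% → £1.29
Pair of dumbbells (15 lb) £82.50: sports equipment, under £100.00 → 0% → £0.00
Umbrella £16.30: all other goods → 6.75% → £1.10
Spiral notebook £3.83: all other goods → 6.75% → £0.26
Area rug (5x8) £163.93: home furniture → 4.5% → £7.38
LED flashlight £32.18: all other goods → 6.75% → £2.17
Ski goggles £77.33: sports equipment, under £100.00 → 0% → £0.00
Soccer ball £18.27: sports equipment, under £100.00 → 0% → £0.00
Kite £11.40: toys and games → 5.75% → £0.66
Sleeping bag £178.70: sports equipment, £100.00 or more → 10.5% → £18.76
Subtotal = £603.53; tax = £31.62; total due = £635.15

£635.15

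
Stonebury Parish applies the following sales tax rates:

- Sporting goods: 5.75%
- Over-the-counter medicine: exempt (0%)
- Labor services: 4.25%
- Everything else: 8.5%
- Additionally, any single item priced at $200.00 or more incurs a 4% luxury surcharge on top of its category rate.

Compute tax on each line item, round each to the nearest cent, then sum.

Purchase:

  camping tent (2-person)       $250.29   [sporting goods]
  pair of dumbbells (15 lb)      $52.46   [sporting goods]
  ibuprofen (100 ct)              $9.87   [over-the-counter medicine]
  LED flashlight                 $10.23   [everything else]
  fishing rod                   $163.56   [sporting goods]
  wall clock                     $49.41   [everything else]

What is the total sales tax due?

Camping tent (2-person) $250.29: sporting goods → 5.75% + 4% surcharge = 9.75% → $24.40
Pair of dumbbells (15 lb) $52.46: sporting goods → 5.75% → $3.02
Ibuprofen (100 ct) $9.87: over-the-counter medicine → 0% → $0.00
LED flashlight $10.23: everything else → 8.5% → $0.87
Fishing rod $163.56: sporting goods → 5.75% → $9.40
Wall clock $49.41: everything else → 8.5% → $4.20
Total tax = $24.40 + $3.02 + $0.87 + $9.40 + $4.20 = $41.89

$41.89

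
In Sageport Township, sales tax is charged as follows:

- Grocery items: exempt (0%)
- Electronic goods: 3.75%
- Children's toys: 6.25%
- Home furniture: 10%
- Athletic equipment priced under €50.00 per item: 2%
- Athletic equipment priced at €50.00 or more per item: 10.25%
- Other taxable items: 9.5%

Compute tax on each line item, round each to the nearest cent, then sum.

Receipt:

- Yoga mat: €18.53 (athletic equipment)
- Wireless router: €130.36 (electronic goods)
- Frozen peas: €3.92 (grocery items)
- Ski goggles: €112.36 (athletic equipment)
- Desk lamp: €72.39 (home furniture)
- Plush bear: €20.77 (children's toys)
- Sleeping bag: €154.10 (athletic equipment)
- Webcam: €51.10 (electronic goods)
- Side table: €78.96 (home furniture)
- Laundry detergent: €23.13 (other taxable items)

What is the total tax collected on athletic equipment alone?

Yoga mat €18.53: athletic equipment, under €50.00 → 2% → €0.37
Ski goggles €112.36: athletic equipment, €50.00 or more → 10.25% → €11.52
Sleeping bag €154.10: athletic equipment, €50.00 or more → 10.25% → €15.80
Tax on athletic equipment = €0.37 + €11.52 + €15.80 = €27.69

€27.69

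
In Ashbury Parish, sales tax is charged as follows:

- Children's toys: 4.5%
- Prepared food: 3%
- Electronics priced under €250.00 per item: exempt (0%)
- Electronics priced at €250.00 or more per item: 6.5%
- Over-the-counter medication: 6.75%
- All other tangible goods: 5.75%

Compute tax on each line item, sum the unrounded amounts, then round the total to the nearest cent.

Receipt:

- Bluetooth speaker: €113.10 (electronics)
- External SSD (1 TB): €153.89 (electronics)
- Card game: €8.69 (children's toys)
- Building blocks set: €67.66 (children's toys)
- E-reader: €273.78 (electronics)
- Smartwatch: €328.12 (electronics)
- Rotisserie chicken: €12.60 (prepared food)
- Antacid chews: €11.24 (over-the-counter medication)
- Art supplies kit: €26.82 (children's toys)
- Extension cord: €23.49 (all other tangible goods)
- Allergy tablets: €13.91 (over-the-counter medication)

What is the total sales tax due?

€47.19

Bluetooth speaker €113.10: electronics, under €250.00 → 0% → €0.00
External SSD (1 TB) €153.89: electronics, under €250.00 → 0% → €0.00
Card game €8.69: children's toys → 4.5% → €0.39105
Building blocks set €67.66: children's toys → 4.5% → €3.0447
E-reader €273.78: electronics, €250.00 or more → 6.5% → €17.7957
Smartwatch €328.12: electronics, €250.00 or more → 6.5% → €21.3278
Rotisserie chicken €12.60: prepared food → 3% → €0.378
Antacid chews €11.24: over-the-counter medication → 6.75% → €0.7587
Art supplies kit €26.82: children's toys → 4.5% → €1.2069
Extension cord €23.49: all other tangible goods → 5.75% → €1.350675
Allergy tablets €13.91: over-the-counter medication → 6.75% → €0.938925
Unrounded tax sum = €47.19245 → €47.19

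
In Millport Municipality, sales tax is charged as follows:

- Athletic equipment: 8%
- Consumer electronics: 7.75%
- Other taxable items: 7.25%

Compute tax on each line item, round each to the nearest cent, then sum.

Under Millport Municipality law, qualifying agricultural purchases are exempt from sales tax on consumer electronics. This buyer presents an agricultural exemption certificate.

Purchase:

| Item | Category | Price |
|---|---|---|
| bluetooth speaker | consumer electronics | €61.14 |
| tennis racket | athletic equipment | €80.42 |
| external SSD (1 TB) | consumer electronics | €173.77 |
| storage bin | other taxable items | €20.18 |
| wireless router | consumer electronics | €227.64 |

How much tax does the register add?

Bluetooth speaker €61.14: consumer electronics, buyer-exempt → 0% → €0.00
Tennis racket €80.42: athletic equipment → 8% → €6.43
External SSD (1 TB) €173.77: consumer electronics, buyer-exempt → 0% → €0.00
Storage bin €20.18: other taxable items → 7.25% → €1.46
Wireless router €227.64: consumer electronics, buyer-exempt → 0% → €0.00
Total tax = €6.43 + €1.46 = €7.89

€7.89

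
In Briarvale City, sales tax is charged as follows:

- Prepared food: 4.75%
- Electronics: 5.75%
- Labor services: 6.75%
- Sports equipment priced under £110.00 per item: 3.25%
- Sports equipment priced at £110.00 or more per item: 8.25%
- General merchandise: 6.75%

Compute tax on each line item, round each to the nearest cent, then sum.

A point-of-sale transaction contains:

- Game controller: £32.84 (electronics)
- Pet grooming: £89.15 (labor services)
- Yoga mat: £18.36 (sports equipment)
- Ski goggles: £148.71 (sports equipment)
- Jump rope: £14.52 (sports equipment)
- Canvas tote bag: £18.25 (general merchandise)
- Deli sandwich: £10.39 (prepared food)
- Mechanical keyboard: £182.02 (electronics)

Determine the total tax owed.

£33.44

Game controller £32.84: electronics → 5.75% → £1.89
Pet grooming £89.15: labor services → 6.75% → £6.02
Yoga mat £18.36: sports equipment, under £110.00 → 3.25% → £0.60
Ski goggles £148.71: sports equipment, £110.00 or more → 8.25% → £12.27
Jump rope £14.52: sports equipment, under £110.00 → 3.25% → £0.47
Canvas tote bag £18.25: general merchandise → 6.75% → £1.23
Deli sandwich £10.39: prepared food → 4.75% → £0.49
Mechanical keyboard £182.02: electronics → 5.75% → £10.47
Total tax = £1.89 + £6.02 + £0.60 + £12.27 + £0.47 + £1.23 + £0.49 + £10.47 = £33.44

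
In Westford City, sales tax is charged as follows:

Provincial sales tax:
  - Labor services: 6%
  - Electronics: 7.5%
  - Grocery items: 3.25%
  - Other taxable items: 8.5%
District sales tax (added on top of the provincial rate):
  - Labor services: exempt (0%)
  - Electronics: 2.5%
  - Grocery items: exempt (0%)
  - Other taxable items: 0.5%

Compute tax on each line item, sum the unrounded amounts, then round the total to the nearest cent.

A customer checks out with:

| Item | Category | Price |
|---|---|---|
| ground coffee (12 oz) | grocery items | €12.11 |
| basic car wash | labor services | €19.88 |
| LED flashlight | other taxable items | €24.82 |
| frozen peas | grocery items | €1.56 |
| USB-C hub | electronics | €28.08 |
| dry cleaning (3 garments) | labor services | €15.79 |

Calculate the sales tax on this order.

€7.63

Ground coffee (12 oz) €12.11: grocery items → 3.25% + 0% district = 3.25% → €0.393575
Basic car wash €19.88: labor services → 6% + 0% district = 6% → €1.1928
LED flashlight €24.82: other taxable items → 8.5% + 0.5% district = 9% → €2.2338
Frozen peas €1.56: grocery items → 3.25% + 0% district = 3.25% → €0.0507
USB-C hub €28.08: electronics → 7.5% + 2.5% district = 10% → €2.808
Dry cleaning (3 garments) €15.79: labor services → 6% + 0% district = 6% → €0.9474
Unrounded tax sum = €7.626275 → €7.63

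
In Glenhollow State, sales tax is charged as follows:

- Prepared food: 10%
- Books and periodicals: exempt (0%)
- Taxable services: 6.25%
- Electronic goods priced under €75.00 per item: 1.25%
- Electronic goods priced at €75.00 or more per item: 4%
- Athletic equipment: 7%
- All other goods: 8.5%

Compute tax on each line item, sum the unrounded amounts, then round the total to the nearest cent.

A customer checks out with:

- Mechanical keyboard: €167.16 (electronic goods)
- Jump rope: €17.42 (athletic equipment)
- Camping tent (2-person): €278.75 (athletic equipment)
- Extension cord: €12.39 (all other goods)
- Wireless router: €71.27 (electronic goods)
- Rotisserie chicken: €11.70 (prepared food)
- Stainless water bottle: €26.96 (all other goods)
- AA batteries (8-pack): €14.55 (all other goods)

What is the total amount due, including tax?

€634.26

Mechanical keyboard €167.16: electronic goods, €75.00 or more → 4% → €6.6864
Jump rope €17.42: athletic equipment → 7% → €1.2194
Camping tent (2-person) €278.75: athletic equipment → 7% → €19.5125
Extension cord €12.39: all other goods → 8.5% → €1.05315
Wireless router €71.27: electronic goods, under €75.00 → 1.25% → €0.890875
Rotisserie chicken €11.70: prepared food → 10% → €1.17
Stainless water bottle €26.96: all other goods → 8.5% → €2.2916
AA batteries (8-pack) €14.55: all other goods → 8.5% → €1.23675
Subtotal = €600.20; unrounded tax = €34.060675 → €34.06; total due = €634.26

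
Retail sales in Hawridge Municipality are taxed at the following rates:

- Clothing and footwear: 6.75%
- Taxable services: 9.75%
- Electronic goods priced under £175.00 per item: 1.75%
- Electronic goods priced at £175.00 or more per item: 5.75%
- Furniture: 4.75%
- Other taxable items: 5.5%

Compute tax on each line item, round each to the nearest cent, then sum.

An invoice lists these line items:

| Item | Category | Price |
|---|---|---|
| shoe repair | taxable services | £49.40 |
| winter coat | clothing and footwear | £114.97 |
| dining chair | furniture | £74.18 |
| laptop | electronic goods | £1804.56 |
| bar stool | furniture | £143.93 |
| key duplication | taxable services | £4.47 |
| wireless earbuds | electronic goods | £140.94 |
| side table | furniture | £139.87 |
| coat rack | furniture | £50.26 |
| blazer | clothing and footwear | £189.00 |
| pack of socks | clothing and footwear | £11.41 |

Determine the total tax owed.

£152.17

Shoe repair £49.40: taxable services → 9.75% → £4.82
Winter coat £114.97: clothing and footwear → 6.75% → £7.76
Dining chair £74.18: furniture → 4.75% → £3.52
Laptop £1804.56: electronic goods, £175.00 or more → 5.75% → £103.76
Bar stool £143.93: furniture → 4.75% → £6.84
Key duplication £4.47: taxable services → 9.75% → £0.44
Wireless earbuds £140.94: electronic goods, under £175.00 → 1.75% → £2.47
Side table £139.87: furniture → 4.75% → £6.64
Coat rack £50.26: furniture → 4.75% → £2.39
Blazer £189.00: clothing and footwear → 6.75% → £12.76
Pack of socks £11.41: clothing and footwear → 6.75% → £0.77
Total tax = £4.82 + £7.76 + £3.52 + £103.76 + £6.84 + £0.44 + £2.47 + £6.64 + £2.39 + £12.76 + £0.77 = £152.17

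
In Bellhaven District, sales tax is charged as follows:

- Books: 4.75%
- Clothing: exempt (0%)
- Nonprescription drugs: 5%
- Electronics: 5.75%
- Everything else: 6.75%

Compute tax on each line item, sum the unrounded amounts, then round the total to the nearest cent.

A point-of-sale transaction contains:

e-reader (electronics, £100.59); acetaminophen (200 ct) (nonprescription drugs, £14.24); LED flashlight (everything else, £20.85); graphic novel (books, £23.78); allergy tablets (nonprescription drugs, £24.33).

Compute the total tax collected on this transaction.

E-reader £100.59: electronics → 5.75% → £5.783925
Acetaminophen (200 ct) £14.24: nonprescription drugs → 5% → £0.712
LED flashlight £20.85: everything else → 6.75% → £1.407375
Graphic novel £23.78: books → 4.75% → £1.12955
Allergy tablets £24.33: nonprescription drugs → 5% → £1.2165
Unrounded tax sum = £10.24935 → £10.25

£10.25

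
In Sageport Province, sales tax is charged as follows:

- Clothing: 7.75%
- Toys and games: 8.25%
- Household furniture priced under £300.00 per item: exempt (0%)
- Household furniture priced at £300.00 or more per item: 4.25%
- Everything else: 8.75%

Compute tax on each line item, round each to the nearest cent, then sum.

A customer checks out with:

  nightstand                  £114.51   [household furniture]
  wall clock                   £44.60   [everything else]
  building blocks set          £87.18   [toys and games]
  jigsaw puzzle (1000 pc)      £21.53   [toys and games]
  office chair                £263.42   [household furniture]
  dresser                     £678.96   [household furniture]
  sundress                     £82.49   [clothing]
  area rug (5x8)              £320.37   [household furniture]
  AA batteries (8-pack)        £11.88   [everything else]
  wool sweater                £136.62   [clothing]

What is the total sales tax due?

£73.37

Nightstand £114.51: household furniture, under £300.00 → 0% → £0.00
Wall clock £44.60: everything else → 8.75% → £3.90
Building blocks set £87.18: toys and games → 8.25% → £7.19
Jigsaw puzzle (1000 pc) £21.53: toys and games → 8.25% → £1.78
Office chair £263.42: household furniture, under £300.00 → 0% → £0.00
Dresser £678.96: household furniture, £300.00 or more → 4.25% → £28.86
Sundress £82.49: clothing → 7.75% → £6.39
Area rug (5x8) £320.37: household furniture, £300.00 or more → 4.25% → £13.62
AA batteries (8-pack) £11.88: everything else → 8.75% → £1.04
Wool sweater £136.62: clothing → 7.75% → £10.59
Total tax = £3.90 + £7.19 + £1.78 + £28.86 + £6.39 + £13.62 + £1.04 + £10.59 = £73.37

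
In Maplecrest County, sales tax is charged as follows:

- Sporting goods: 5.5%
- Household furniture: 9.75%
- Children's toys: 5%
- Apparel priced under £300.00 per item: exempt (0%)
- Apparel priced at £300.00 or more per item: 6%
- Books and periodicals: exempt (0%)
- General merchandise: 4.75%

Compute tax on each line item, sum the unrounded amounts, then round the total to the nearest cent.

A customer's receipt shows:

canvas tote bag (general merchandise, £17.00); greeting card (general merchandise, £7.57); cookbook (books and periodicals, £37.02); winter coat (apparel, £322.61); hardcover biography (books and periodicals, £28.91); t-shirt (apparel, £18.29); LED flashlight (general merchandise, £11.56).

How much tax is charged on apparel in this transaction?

Winter coat £322.61: apparel, £300.00 or more → 6% → £19.3566
T-shirt £18.29: apparel, under £300.00 → 0% → £0.00
Tax on apparel: unrounded sum = £19.3566 → £19.36

£19.36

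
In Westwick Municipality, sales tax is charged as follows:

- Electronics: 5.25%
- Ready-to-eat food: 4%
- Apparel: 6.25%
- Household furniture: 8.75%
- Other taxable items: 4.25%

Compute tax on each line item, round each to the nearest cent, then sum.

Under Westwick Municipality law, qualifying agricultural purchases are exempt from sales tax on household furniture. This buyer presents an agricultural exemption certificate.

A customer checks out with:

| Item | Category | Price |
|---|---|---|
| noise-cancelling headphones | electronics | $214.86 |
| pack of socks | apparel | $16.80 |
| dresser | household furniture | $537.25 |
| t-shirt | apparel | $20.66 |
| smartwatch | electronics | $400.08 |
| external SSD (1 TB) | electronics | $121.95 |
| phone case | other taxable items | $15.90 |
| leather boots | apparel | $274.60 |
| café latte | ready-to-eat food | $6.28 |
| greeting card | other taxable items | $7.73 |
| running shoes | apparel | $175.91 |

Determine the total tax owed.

Noise-cancelling headphones $214.86: electronics → 5.25% → $11.28
Pack of socks $16.80: apparel → 6.25% → $1.05
Dresser $537.25: household furniture, buyer-exempt → 0% → $0.00
T-shirt $20.66: apparel → 6.25% → $1.29
Smartwatch $400.08: electronics → 5.25% → $21.00
External SSD (1 TB) $121.95: electronics → 5.25% → $6.40
Phone case $15.90: other taxable items → 4.25% → $0.68
Leather boots $274.60: apparel → 6.25% → $17.16
Café latte $6.28: ready-to-eat food → 4% → $0.25
Greeting card $7.73: other taxable items → 4.25% → $0.33
Running shoes $175.91: apparel → 6.25% → $10.99
Total tax = $11.28 + $1.05 + $1.29 + $21.00 + $6.40 + $0.68 + $17.16 + $0.25 + $0.33 + $10.99 = $70.43

$70.43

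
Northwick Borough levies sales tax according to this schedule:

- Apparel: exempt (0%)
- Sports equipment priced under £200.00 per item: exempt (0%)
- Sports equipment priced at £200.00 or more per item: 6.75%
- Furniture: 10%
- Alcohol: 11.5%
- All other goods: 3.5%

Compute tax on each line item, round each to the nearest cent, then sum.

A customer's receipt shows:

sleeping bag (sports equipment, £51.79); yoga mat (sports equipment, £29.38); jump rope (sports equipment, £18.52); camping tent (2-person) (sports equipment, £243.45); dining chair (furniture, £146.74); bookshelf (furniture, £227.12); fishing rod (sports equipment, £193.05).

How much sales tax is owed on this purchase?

Sleeping bag £51.79: sports equipment, under £200.00 → 0% → £0.00
Yoga mat £29.38: sports equipment, under £200.00 → 0% → £0.00
Jump rope £18.52: sports equipment, under £200.00 → 0% → £0.00
Camping tent (2-person) £243.45: sports equipment, £200.00 or more → 6.75% → £16.43
Dining chair £146.74: furniture → 10% → £14.67
Bookshelf £227.12: furniture → 10% → £22.71
Fishing rod £193.05: sports equipment, under £200.00 → 0% → £0.00
Total tax = £16.43 + £14.67 + £22.71 = £53.81

£53.81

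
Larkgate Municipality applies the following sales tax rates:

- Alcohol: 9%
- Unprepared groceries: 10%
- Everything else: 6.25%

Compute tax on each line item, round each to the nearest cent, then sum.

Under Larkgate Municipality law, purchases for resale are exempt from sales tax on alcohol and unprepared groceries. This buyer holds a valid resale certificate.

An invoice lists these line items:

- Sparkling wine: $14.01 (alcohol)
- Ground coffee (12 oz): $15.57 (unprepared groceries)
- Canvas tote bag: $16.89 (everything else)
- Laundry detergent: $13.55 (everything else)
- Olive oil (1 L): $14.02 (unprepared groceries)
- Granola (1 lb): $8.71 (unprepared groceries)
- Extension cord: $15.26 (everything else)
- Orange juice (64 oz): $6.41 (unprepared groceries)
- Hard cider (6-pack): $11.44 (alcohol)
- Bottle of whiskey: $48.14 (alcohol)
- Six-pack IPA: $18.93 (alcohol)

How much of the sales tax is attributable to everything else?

$2.86

Canvas tote bag $16.89: everything else → 6.25% → $1.06
Laundry detergent $13.55: everything else → 6.25% → $0.85
Extension cord $15.26: everything else → 6.25% → $0.95
Tax on everything else = $1.06 + $0.85 + $0.95 = $2.86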